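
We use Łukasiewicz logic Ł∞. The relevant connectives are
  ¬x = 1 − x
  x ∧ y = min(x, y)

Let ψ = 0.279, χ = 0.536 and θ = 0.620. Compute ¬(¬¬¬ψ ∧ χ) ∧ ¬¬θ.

0.464

¬ψ = 1 − 0.279 = 0.721
¬¬ψ = 1 − 0.721 = 0.279
¬¬¬ψ = 1 − 0.279 = 0.721
¬¬¬ψ ∧ χ = min(0.721, 0.536) = 0.536
¬(¬¬¬ψ ∧ χ) = 1 − 0.536 = 0.464
¬θ = 1 − 0.620 = 0.380
¬¬θ = 1 − 0.380 = 0.620
¬(¬¬¬ψ ∧ χ) ∧ ¬¬θ = min(0.464, 0.620) = 0.464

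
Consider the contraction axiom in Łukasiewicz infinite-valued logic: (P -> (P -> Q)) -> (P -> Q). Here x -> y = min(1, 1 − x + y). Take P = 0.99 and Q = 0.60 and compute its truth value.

P -> Q = min(1, 1 − 0.99 + 0.60) = min(1, 0.61) = 0.61
P -> (P -> Q) = min(1, 1 − 0.99 + 0.61) = min(1, 0.62) = 0.62
(P -> (P -> Q)) -> (P -> Q) = min(1, 1 − 0.62 + 0.61) = min(1, 0.99) = 0.99
(The value 0.99 < 1 shows this instance is not satisfied; fails in Ł∞ (the t-norm is not idempotent).)

0.99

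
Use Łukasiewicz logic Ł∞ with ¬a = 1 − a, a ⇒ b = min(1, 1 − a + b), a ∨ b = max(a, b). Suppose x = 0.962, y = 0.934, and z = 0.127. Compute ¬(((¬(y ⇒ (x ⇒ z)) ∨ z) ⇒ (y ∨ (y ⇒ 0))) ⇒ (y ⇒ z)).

0.807

x ⇒ z = min(1, 1 − 0.962 + 0.127) = min(1, 0.165) = 0.165
y ⇒ (x ⇒ z) = min(1, 1 − 0.934 + 0.165) = min(1, 0.231) = 0.231
¬(y ⇒ (x ⇒ z)) = 1 − 0.231 = 0.769
¬(y ⇒ (x ⇒ z)) ∨ z = max(0.769, 0.127) = 0.769
y ⇒ 0 = min(1, 1 − 0.934 + 0.000) = min(1, 0.066) = 0.066
y ∨ (y ⇒ 0) = max(0.934, 0.066) = 0.934
(¬(y ⇒ (x ⇒ z)) ∨ z) ⇒ (y ∨ (y ⇒ 0)) = min(1, 1 − 0.769 + 0.934) = min(1, 1.165) = 1.000
y ⇒ z = min(1, 1 − 0.934 + 0.127) = min(1, 0.193) = 0.193
((¬(y ⇒ (x ⇒ z)) ∨ z) ⇒ (y ∨ (y ⇒ 0))) ⇒ (y ⇒ z) = min(1, 1 − 1.000 + 0.193) = min(1, 0.193) = 0.193
¬(((¬(y ⇒ (x ⇒ z)) ∨ z) ⇒ (y ∨ (y ⇒ 0))) ⇒ (y ⇒ z)) = 1 − 0.193 = 0.807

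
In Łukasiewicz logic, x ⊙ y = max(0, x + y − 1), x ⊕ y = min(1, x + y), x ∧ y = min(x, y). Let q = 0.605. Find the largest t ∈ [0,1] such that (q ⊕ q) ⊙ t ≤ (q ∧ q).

0.605

q ⊕ q = min(1, 0.605 + 0.605) = min(1, 1.210) = 1.000
So the left factor is q ⊕ q = 1.000.
q ∧ q = min(0.605, 0.605) = 0.605
So the right-hand bound is q ∧ q = 0.605.
The residuum of the Łukasiewicz t-norm gives the supremum: min(1, 1 − 1.000 + 0.605).
1 − 1.000 + 0.605 = 0.605, so t = min(1, 0.605) = 0.605.
Check: 1.000 ⊙ 0.605 = max(0, 0.605) = 0.605 ≤ 0.605.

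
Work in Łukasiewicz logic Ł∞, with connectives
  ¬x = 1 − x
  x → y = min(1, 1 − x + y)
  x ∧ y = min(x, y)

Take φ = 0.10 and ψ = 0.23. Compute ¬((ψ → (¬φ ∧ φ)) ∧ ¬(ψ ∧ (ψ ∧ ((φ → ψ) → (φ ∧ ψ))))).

¬φ = 1 − 0.10 = 0.90
¬φ ∧ φ = min(0.90, 0.10) = 0.10
ψ → (¬φ ∧ φ) = min(1, 1 − 0.23 + 0.10) = min(1, 0.87) = 0.87
φ → ψ = min(1, 1 − 0.10 + 0.23) = min(1, 1.13) = 1.00
φ ∧ ψ = min(0.10, 0.23) = 0.10
(φ → ψ) → (φ ∧ ψ) = min(1, 1 − 1.00 + 0.10) = min(1, 0.10) = 0.10
ψ ∧ ((φ → ψ) → (φ ∧ ψ)) = min(0.23, 0.10) = 0.10
ψ ∧ (ψ ∧ ((φ → ψ) → (φ ∧ ψ))) = min(0.23, 0.10) = 0.10
¬(ψ ∧ (ψ ∧ ((φ → ψ) → (φ ∧ ψ)))) = 1 − 0.10 = 0.90
(ψ → (¬φ ∧ φ)) ∧ ¬(ψ ∧ (ψ ∧ ((φ → ψ) → (φ ∧ ψ)))) = min(0.87, 0.90) = 0.87
¬((ψ → (¬φ ∧ φ)) ∧ ¬(ψ ∧ (ψ ∧ ((φ → ψ) → (φ ∧ ψ))))) = 1 − 0.87 = 0.13

0.13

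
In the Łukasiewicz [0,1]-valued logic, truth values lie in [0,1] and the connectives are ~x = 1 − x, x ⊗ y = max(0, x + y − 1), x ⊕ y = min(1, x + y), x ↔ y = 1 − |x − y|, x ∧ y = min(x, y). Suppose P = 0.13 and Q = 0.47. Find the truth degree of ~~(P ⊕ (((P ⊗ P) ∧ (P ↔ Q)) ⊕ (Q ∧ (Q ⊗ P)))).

P ⊗ P = max(0, 0.13 + 0.13 − 1) = max(0, -0.74) = 0.00
P ↔ Q = 1 − |0.13 − 0.47| = 1 − 0.34 = 0.66
(P ⊗ P) ∧ (P ↔ Q) = min(0.00, 0.66) = 0.00
Q ⊗ P = max(0, 0.47 + 0.13 − 1) = max(0, -0.40) = 0.00
Q ∧ (Q ⊗ P) = min(0.47, 0.00) = 0.00
((P ⊗ P) ∧ (P ↔ Q)) ⊕ (Q ∧ (Q ⊗ P)) = min(1, 0.00 + 0.00) = min(1, 0.00) = 0.00
P ⊕ (((P ⊗ P) ∧ (P ↔ Q)) ⊕ (Q ∧ (Q ⊗ P))) = min(1, 0.13 + 0.00) = min(1, 0.13) = 0.13
~(P ⊕ (((P ⊗ P) ∧ (P ↔ Q)) ⊕ (Q ∧ (Q ⊗ P)))) = 1 − 0.13 = 0.87
~~(P ⊕ (((P ⊗ P) ∧ (P ↔ Q)) ⊕ (Q ∧ (Q ⊗ P)))) = 1 − 0.87 = 0.13

0.13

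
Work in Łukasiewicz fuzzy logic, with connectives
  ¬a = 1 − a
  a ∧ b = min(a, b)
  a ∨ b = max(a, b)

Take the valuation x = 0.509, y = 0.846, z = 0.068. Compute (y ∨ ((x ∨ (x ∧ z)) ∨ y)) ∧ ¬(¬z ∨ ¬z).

x ∧ z = min(0.509, 0.068) = 0.068
x ∨ (x ∧ z) = max(0.509, 0.068) = 0.509
(x ∨ (x ∧ z)) ∨ y = max(0.509, 0.846) = 0.846
y ∨ ((x ∨ (x ∧ z)) ∨ y) = max(0.846, 0.846) = 0.846
¬z = 1 − 0.068 = 0.932
¬z ∨ ¬z = max(0.932, 0.932) = 0.932
¬(¬z ∨ ¬z) = 1 − 0.932 = 0.068
(y ∨ ((x ∨ (x ∧ z)) ∨ y)) ∧ ¬(¬z ∨ ¬z) = min(0.846, 0.068) = 0.068

0.068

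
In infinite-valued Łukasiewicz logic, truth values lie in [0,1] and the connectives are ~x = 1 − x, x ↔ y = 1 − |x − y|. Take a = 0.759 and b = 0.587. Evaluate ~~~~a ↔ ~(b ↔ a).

0.413

~a = 1 − 0.759 = 0.241
~~a = 1 − 0.241 = 0.759
~~~a = 1 − 0.759 = 0.241
~~~~a = 1 − 0.241 = 0.759
b ↔ a = 1 − |0.587 − 0.759| = 1 − 0.172 = 0.828
~(b ↔ a) = 1 − 0.828 = 0.172
~~~~a ↔ ~(b ↔ a) = 1 − |0.759 − 0.172| = 1 − 0.587 = 0.413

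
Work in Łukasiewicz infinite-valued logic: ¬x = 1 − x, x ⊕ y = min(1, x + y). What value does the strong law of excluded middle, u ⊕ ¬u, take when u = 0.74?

1.00

¬u = 1 − 0.74 = 0.26
u ⊕ ¬u = min(1, 0.74 + 0.26) = min(1, 1.00) = 1.00
(As expected: always 1 in Ł∞ since a ⊕ (1−a) = 1.)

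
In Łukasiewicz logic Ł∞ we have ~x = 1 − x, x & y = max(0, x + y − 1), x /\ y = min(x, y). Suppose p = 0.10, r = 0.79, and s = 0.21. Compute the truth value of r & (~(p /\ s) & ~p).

p /\ s = min(0.10, 0.21) = 0.10
~(p /\ s) = 1 − 0.10 = 0.90
~p = 1 − 0.10 = 0.90
~(p /\ s) & ~p = max(0, 0.90 + 0.90 − 1) = max(0, 0.80) = 0.80
r & (~(p /\ s) & ~p) = max(0, 0.79 + 0.80 − 1) = max(0, 0.59) = 0.59

0.59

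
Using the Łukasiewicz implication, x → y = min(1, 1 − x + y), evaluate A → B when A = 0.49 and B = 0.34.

A → B = min(1, 1 − 0.49 + 0.34) = min(1, 0.85) = 0.85
For comparison, the Gödel implication (1 if x ≤ y else y) would give 0.34.

0.85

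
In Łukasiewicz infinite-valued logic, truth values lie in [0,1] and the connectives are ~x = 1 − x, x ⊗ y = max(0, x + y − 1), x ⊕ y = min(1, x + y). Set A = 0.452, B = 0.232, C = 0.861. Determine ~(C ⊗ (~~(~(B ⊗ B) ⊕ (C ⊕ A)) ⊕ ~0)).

0.139

B ⊗ B = max(0, 0.232 + 0.232 − 1) = max(0, -0.536) = 0.000
~(B ⊗ B) = 1 − 0.000 = 1.000
C ⊕ A = min(1, 0.861 + 0.452) = min(1, 1.313) = 1.000
~(B ⊗ B) ⊕ (C ⊕ A) = min(1, 1.000 + 1.000) = min(1, 2.000) = 1.000
~(~(B ⊗ B) ⊕ (C ⊕ A)) = 1 − 1.000 = 0.000
~~(~(B ⊗ B) ⊕ (C ⊕ A)) = 1 − 0.000 = 1.000
~0 = 1 − 0.000 = 1.000
~~(~(B ⊗ B) ⊕ (C ⊕ A)) ⊕ ~0 = min(1, 1.000 + 1.000) = min(1, 2.000) = 1.000
C ⊗ (~~(~(B ⊗ B) ⊕ (C ⊕ A)) ⊕ ~0) = max(0, 0.861 + 1.000 − 1) = max(0, 0.861) = 0.861
~(C ⊗ (~~(~(B ⊗ B) ⊕ (C ⊕ A)) ⊕ ~0)) = 1 − 0.861 = 0.139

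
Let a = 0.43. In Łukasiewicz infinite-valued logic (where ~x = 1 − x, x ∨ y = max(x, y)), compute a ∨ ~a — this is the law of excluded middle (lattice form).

0.57

~a = 1 − 0.43 = 0.57
a ∨ ~a = max(0.43, 0.57) = 0.57
(The value 0.57 < 1 shows this instance is not satisfied; not a Ł∞-tautology — its value is max(a, 1−a).)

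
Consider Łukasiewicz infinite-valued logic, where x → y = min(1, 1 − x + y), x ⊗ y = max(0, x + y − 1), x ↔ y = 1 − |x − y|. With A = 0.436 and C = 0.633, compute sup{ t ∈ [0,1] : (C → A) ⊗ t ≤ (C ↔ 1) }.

C → A = min(1, 1 − 0.633 + 0.436) = min(1, 0.803) = 0.803
So the left factor is C → A = 0.803.
C ↔ 1 = 1 − |0.633 − 1.000| = 1 − 0.367 = 0.633
So the right-hand bound is C ↔ 1 = 0.633.
The residuum of the Łukasiewicz t-norm gives the supremum: min(1, 1 − 0.803 + 0.633).
1 − 0.803 + 0.633 = 0.830, so t = min(1, 0.830) = 0.830.
Check: 0.803 ⊗ 0.830 = max(0, 0.633) = 0.633 ≤ 0.633.

0.830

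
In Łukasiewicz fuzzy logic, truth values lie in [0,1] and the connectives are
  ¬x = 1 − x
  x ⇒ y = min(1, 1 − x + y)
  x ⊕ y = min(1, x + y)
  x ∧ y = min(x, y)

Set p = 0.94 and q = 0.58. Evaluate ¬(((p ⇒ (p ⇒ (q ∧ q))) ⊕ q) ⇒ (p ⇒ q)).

0.36

q ∧ q = min(0.58, 0.58) = 0.58
p ⇒ (q ∧ q) = min(1, 1 − 0.94 + 0.58) = min(1, 0.64) = 0.64
p ⇒ (p ⇒ (q ∧ q)) = min(1, 1 − 0.94 + 0.64) = min(1, 0.70) = 0.70
(p ⇒ (p ⇒ (q ∧ q))) ⊕ q = min(1, 0.70 + 0.58) = min(1, 1.28) = 1.00
p ⇒ q = min(1, 1 − 0.94 + 0.58) = min(1, 0.64) = 0.64
((p ⇒ (p ⇒ (q ∧ q))) ⊕ q) ⇒ (p ⇒ q) = min(1, 1 − 1.00 + 0.64) = min(1, 0.64) = 0.64
¬(((p ⇒ (p ⇒ (q ∧ q))) ⊕ q) ⇒ (p ⇒ q)) = 1 − 0.64 = 0.36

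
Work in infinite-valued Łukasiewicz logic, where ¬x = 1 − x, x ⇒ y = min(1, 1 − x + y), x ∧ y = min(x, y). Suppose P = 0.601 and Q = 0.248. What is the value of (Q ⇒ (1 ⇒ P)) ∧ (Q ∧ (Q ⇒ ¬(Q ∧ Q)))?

1 ⇒ P = min(1, 1 − 1.000 + 0.601) = min(1, 0.601) = 0.601
Q ⇒ (1 ⇒ P) = min(1, 1 − 0.248 + 0.601) = min(1, 1.353) = 1.000
Q ∧ Q = min(0.248, 0.248) = 0.248
¬(Q ∧ Q) = 1 − 0.248 = 0.752
Q ⇒ ¬(Q ∧ Q) = min(1, 1 − 0.248 + 0.752) = min(1, 1.504) = 1.000
Q ∧ (Q ⇒ ¬(Q ∧ Q)) = min(0.248, 1.000) = 0.248
(Q ⇒ (1 ⇒ P)) ∧ (Q ∧ (Q ⇒ ¬(Q ∧ Q))) = min(1.000, 0.248) = 0.248

0.248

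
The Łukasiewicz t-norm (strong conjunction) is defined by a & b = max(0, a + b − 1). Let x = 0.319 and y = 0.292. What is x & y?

0.000

x & y = max(0, 0.319 + 0.292 − 1) = max(0, -0.389) = 0.000
For comparison, the Gödel (minimum) t-norm min(a, b) would give 0.292.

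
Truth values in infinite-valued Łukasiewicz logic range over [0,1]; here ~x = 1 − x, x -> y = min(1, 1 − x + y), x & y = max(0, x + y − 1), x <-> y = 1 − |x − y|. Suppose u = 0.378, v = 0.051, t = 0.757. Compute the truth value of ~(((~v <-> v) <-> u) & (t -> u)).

0.655

~v = 1 − 0.051 = 0.949
~v <-> v = 1 − |0.949 − 0.051| = 1 − 0.898 = 0.102
(~v <-> v) <-> u = 1 − |0.102 − 0.378| = 1 − 0.276 = 0.724
t -> u = min(1, 1 − 0.757 + 0.378) = min(1, 0.621) = 0.621
((~v <-> v) <-> u) & (t -> u) = max(0, 0.724 + 0.621 − 1) = max(0, 0.345) = 0.345
~(((~v <-> v) <-> u) & (t -> u)) = 1 − 0.345 = 0.655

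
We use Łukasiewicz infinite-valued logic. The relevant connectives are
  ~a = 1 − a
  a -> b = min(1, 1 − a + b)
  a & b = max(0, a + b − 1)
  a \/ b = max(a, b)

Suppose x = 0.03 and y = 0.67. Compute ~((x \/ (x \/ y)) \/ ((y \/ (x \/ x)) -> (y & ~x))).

0.03

x \/ y = max(0.03, 0.67) = 0.67
x \/ (x \/ y) = max(0.03, 0.67) = 0.67
x \/ x = max(0.03, 0.03) = 0.03
y \/ (x \/ x) = max(0.67, 0.03) = 0.67
~x = 1 − 0.03 = 0.97
y & ~x = max(0, 0.67 + 0.97 − 1) = max(0, 0.64) = 0.64
(y \/ (x \/ x)) -> (y & ~x) = min(1, 1 − 0.67 + 0.64) = min(1, 0.97) = 0.97
(x \/ (x \/ y)) \/ ((y \/ (x \/ x)) -> (y & ~x)) = max(0.67, 0.97) = 0.97
~((x \/ (x \/ y)) \/ ((y \/ (x \/ x)) -> (y & ~x))) = 1 − 0.97 = 0.03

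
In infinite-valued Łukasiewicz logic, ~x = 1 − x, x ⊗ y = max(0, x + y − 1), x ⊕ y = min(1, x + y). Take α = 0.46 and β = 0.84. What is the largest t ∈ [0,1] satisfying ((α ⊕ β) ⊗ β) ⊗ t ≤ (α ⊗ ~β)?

0.16

α ⊕ β = min(1, 0.46 + 0.84) = min(1, 1.30) = 1.00
(α ⊕ β) ⊗ β = max(0, 1.00 + 0.84 − 1) = max(0, 0.84) = 0.84
So the left factor is (α ⊕ β) ⊗ β = 0.84.
~β = 1 − 0.84 = 0.16
α ⊗ ~β = max(0, 0.46 + 0.16 − 1) = max(0, -0.38) = 0.00
So the right-hand bound is α ⊗ ~β = 0.00.
The residuum of the Łukasiewicz t-norm gives the supremum: min(1, 1 − 0.84 + 0.00).
1 − 0.84 + 0.00 = 0.16, so t = min(1, 0.16) = 0.16.
Check: 0.84 ⊗ 0.16 = max(0, 0.00) = 0.00 ≤ 0.00.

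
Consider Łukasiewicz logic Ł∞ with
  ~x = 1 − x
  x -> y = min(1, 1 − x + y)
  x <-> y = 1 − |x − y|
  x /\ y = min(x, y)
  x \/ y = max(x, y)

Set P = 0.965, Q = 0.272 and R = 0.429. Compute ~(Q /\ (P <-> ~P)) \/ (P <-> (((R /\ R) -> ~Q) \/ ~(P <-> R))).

0.965

~P = 1 − 0.965 = 0.035
P <-> ~P = 1 − |0.965 − 0.035| = 1 − 0.930 = 0.070
Q /\ (P <-> ~P) = min(0.272, 0.070) = 0.070
~(Q /\ (P <-> ~P)) = 1 − 0.070 = 0.930
R /\ R = min(0.429, 0.429) = 0.429
~Q = 1 − 0.272 = 0.728
(R /\ R) -> ~Q = min(1, 1 − 0.429 + 0.728) = min(1, 1.299) = 1.000
P <-> R = 1 − |0.965 − 0.429| = 1 − 0.536 = 0.464
~(P <-> R) = 1 − 0.464 = 0.536
((R /\ R) -> ~Q) \/ ~(P <-> R) = max(1.000, 0.536) = 1.000
P <-> (((R /\ R) -> ~Q) \/ ~(P <-> R)) = 1 − |0.965 − 1.000| = 1 − 0.035 = 0.965
~(Q /\ (P <-> ~P)) \/ (P <-> (((R /\ R) -> ~Q) \/ ~(P <-> R))) = max(0.930, 0.965) = 0.965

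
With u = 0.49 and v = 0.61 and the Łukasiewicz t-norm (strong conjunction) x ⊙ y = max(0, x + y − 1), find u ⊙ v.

u ⊙ v = max(0, 0.49 + 0.61 − 1) = max(0, 0.10) = 0.10
For comparison, the Gödel (minimum) t-norm min(x, y) would give 0.49.

0.10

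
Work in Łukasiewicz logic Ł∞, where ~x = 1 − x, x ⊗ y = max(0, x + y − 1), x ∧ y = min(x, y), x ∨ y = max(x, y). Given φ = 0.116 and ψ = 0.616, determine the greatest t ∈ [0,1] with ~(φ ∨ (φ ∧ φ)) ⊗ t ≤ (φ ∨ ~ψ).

φ ∧ φ = min(0.116, 0.116) = 0.116
φ ∨ (φ ∧ φ) = max(0.116, 0.116) = 0.116
~(φ ∨ (φ ∧ φ)) = 1 − 0.116 = 0.884
So the left factor is ~(φ ∨ (φ ∧ φ)) = 0.884.
~ψ = 1 − 0.616 = 0.384
φ ∨ ~ψ = max(0.116, 0.384) = 0.384
So the right-hand bound is φ ∨ ~ψ = 0.384.
The residuum of the Łukasiewicz t-norm gives the supremum: min(1, 1 − 0.884 + 0.384).
1 − 0.884 + 0.384 = 0.500, so t = min(1, 0.500) = 0.500.
Check: 0.884 ⊗ 0.500 = max(0, 0.384) = 0.384 ≤ 0.384.

0.500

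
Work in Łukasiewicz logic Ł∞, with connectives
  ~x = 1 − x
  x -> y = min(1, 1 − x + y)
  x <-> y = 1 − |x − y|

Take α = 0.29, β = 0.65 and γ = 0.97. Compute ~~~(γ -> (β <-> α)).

β <-> α = 1 − |0.65 − 0.29| = 1 − 0.36 = 0.64
γ -> (β <-> α) = min(1, 1 − 0.97 + 0.64) = min(1, 0.67) = 0.67
~(γ -> (β <-> α)) = 1 − 0.67 = 0.33
~~(γ -> (β <-> α)) = 1 − 0.33 = 0.67
~~~(γ -> (β <-> α)) = 1 − 0.67 = 0.33

0.33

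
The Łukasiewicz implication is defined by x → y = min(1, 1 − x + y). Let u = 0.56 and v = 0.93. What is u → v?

u → v = min(1, 1 − 0.56 + 0.93) = min(1, 1.37) = 1.00
For comparison, the Gödel implication (1 if x ≤ y else y) would give 1.00.

1.00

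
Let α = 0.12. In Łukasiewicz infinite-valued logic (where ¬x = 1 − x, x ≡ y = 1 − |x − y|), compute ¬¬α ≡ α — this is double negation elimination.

¬α = 1 − 0.12 = 0.88
¬¬α = 1 − 0.88 = 0.12
¬¬α ≡ α = 1 − |0.12 − 0.12| = 1 − 0.00 = 1.00
(As expected: always 1 in Ł∞ since negation is involutive.)

1.00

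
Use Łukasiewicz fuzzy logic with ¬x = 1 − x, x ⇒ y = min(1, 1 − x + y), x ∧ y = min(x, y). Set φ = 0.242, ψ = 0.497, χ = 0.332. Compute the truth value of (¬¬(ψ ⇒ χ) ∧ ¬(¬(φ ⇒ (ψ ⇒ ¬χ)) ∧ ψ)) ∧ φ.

0.242

ψ ⇒ χ = min(1, 1 − 0.497 + 0.332) = min(1, 0.835) = 0.835
¬(ψ ⇒ χ) = 1 − 0.835 = 0.165
¬¬(ψ ⇒ χ) = 1 − 0.165 = 0.835
¬χ = 1 − 0.332 = 0.668
ψ ⇒ ¬χ = min(1, 1 − 0.497 + 0.668) = min(1, 1.171) = 1.000
φ ⇒ (ψ ⇒ ¬χ) = min(1, 1 − 0.242 + 1.000) = min(1, 1.758) = 1.000
¬(φ ⇒ (ψ ⇒ ¬χ)) = 1 − 1.000 = 0.000
¬(φ ⇒ (ψ ⇒ ¬χ)) ∧ ψ = min(0.000, 0.497) = 0.000
¬(¬(φ ⇒ (ψ ⇒ ¬χ)) ∧ ψ) = 1 − 0.000 = 1.000
¬¬(ψ ⇒ χ) ∧ ¬(¬(φ ⇒ (ψ ⇒ ¬χ)) ∧ ψ) = min(0.835, 1.000) = 0.835
(¬¬(ψ ⇒ χ) ∧ ¬(¬(φ ⇒ (ψ ⇒ ¬χ)) ∧ ψ)) ∧ φ = min(0.835, 0.242) = 0.242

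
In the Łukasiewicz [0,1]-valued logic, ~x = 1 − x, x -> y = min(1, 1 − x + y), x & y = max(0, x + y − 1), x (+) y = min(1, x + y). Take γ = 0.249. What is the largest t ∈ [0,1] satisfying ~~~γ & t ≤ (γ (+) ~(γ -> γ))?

~γ = 1 − 0.249 = 0.751
~~γ = 1 − 0.751 = 0.249
~~~γ = 1 − 0.249 = 0.751
So the left factor is ~~~γ = 0.751.
γ -> γ = min(1, 1 − 0.249 + 0.249) = min(1, 1.000) = 1.000
~(γ -> γ) = 1 − 1.000 = 0.000
γ (+) ~(γ -> γ) = min(1, 0.249 + 0.000) = min(1, 0.249) = 0.249
So the right-hand bound is γ (+) ~(γ -> γ) = 0.249.
The residuum of the Łukasiewicz t-norm gives the supremum: min(1, 1 − 0.751 + 0.249).
1 − 0.751 + 0.249 = 0.498, so t = min(1, 0.498) = 0.498.
Check: 0.751 & 0.498 = max(0, 0.249) = 0.249 ≤ 0.249.

0.498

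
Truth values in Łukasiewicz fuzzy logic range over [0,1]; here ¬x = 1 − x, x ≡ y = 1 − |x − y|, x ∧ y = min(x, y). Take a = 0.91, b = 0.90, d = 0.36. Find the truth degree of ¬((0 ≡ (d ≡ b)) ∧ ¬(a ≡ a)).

d ≡ b = 1 − |0.36 − 0.90| = 1 − 0.54 = 0.46
0 ≡ (d ≡ b) = 1 − |0.00 − 0.46| = 1 − 0.46 = 0.54
a ≡ a = 1 − |0.91 − 0.91| = 1 − 0.00 = 1.00
¬(a ≡ a) = 1 − 1.00 = 0.00
(0 ≡ (d ≡ b)) ∧ ¬(a ≡ a) = min(0.54, 0.00) = 0.00
¬((0 ≡ (d ≡ b)) ∧ ¬(a ≡ a)) = 1 − 0.00 = 1.00

1.00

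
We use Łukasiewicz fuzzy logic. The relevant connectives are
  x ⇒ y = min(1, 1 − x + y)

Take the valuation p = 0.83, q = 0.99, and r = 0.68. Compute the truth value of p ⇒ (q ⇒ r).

q ⇒ r = min(1, 1 − 0.99 + 0.68) = min(1, 0.69) = 0.69
p ⇒ (q ⇒ r) = min(1, 1 − 0.83 + 0.69) = min(1, 0.86) = 0.86

0.86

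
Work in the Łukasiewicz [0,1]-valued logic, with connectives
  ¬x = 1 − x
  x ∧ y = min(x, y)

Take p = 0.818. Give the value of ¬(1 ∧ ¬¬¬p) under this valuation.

0.818

¬p = 1 − 0.818 = 0.182
¬¬p = 1 − 0.182 = 0.818
¬¬¬p = 1 − 0.818 = 0.182
1 ∧ ¬¬¬p = min(1.000, 0.182) = 0.182
¬(1 ∧ ¬¬¬p) = 1 − 0.182 = 0.818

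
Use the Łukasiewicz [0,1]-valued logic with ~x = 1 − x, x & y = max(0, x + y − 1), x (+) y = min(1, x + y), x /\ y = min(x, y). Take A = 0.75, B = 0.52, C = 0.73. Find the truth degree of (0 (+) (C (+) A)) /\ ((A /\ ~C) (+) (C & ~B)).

0.48

C (+) A = min(1, 0.73 + 0.75) = min(1, 1.48) = 1.00
0 (+) (C (+) A) = min(1, 0.00 + 1.00) = min(1, 1.00) = 1.00
~C = 1 − 0.73 = 0.27
A /\ ~C = min(0.75, 0.27) = 0.27
~B = 1 − 0.52 = 0.48
C & ~B = max(0, 0.73 + 0.48 − 1) = max(0, 0.21) = 0.21
(A /\ ~C) (+) (C & ~B) = min(1, 0.27 + 0.21) = min(1, 0.48) = 0.48
(0 (+) (C (+) A)) /\ ((A /\ ~C) (+) (C & ~B)) = min(1.00, 0.48) = 0.48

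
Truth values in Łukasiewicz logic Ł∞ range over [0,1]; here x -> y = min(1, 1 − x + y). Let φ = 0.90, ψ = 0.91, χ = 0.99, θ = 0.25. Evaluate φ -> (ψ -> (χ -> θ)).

χ -> θ = min(1, 1 − 0.99 + 0.25) = min(1, 0.26) = 0.26
ψ -> (χ -> θ) = min(1, 1 − 0.91 + 0.26) = min(1, 0.35) = 0.35
φ -> (ψ -> (χ -> θ)) = min(1, 1 − 0.90 + 0.35) = min(1, 0.45) = 0.45

0.45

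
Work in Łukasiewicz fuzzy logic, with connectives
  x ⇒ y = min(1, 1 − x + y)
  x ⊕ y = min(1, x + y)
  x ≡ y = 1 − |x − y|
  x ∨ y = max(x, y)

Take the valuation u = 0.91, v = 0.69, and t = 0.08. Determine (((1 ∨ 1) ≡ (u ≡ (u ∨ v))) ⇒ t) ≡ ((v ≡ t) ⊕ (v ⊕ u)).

0.08

1 ∨ 1 = max(1.00, 1.00) = 1.00
u ∨ v = max(0.91, 0.69) = 0.91
u ≡ (u ∨ v) = 1 − |0.91 − 0.91| = 1 − 0.00 = 1.00
(1 ∨ 1) ≡ (u ≡ (u ∨ v)) = 1 − |1.00 − 1.00| = 1 − 0.00 = 1.00
((1 ∨ 1) ≡ (u ≡ (u ∨ v))) ⇒ t = min(1, 1 − 1.00 + 0.08) = min(1, 0.08) = 0.08
v ≡ t = 1 − |0.69 − 0.08| = 1 − 0.61 = 0.39
v ⊕ u = min(1, 0.69 + 0.91) = min(1, 1.60) = 1.00
(v ≡ t) ⊕ (v ⊕ u) = min(1, 0.39 + 1.00) = min(1, 1.39) = 1.00
(((1 ∨ 1) ≡ (u ≡ (u ∨ v))) ⇒ t) ≡ ((v ≡ t) ⊕ (v ⊕ u)) = 1 − |0.08 − 1.00| = 1 − 0.92 = 0.08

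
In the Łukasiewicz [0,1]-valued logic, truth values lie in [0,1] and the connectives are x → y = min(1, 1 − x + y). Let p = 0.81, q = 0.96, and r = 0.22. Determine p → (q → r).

q → r = min(1, 1 − 0.96 + 0.22) = min(1, 0.26) = 0.26
p → (q → r) = min(1, 1 − 0.81 + 0.26) = min(1, 0.45) = 0.45

0.45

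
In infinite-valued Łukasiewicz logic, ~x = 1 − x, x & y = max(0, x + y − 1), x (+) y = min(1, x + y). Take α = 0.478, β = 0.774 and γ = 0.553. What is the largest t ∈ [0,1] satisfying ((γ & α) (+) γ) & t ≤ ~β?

γ & α = max(0, 0.553 + 0.478 − 1) = max(0, 0.031) = 0.031
(γ & α) (+) γ = min(1, 0.031 + 0.553) = min(1, 0.584) = 0.584
So the left factor is (γ & α) (+) γ = 0.584.
~β = 1 − 0.774 = 0.226
So the right-hand bound is ~β = 0.226.
The residuum of the Łukasiewicz t-norm gives the supremum: min(1, 1 − 0.584 + 0.226).
1 − 0.584 + 0.226 = 0.642, so t = min(1, 0.642) = 0.642.
Check: 0.584 & 0.642 = max(0, 0.226) = 0.226 ≤ 0.226.

0.642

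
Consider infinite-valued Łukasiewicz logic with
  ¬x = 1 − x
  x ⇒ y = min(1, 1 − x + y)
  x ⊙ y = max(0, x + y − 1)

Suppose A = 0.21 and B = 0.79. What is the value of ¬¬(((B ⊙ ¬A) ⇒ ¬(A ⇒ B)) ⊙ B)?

0.21

¬A = 1 − 0.21 = 0.79
B ⊙ ¬A = max(0, 0.79 + 0.79 − 1) = max(0, 0.58) = 0.58
A ⇒ B = min(1, 1 − 0.21 + 0.79) = min(1, 1.58) = 1.00
¬(A ⇒ B) = 1 − 1.00 = 0.00
(B ⊙ ¬A) ⇒ ¬(A ⇒ B) = min(1, 1 − 0.58 + 0.00) = min(1, 0.42) = 0.42
((B ⊙ ¬A) ⇒ ¬(A ⇒ B)) ⊙ B = max(0, 0.42 + 0.79 − 1) = max(0, 0.21) = 0.21
¬(((B ⊙ ¬A) ⇒ ¬(A ⇒ B)) ⊙ B) = 1 − 0.21 = 0.79
¬¬(((B ⊙ ¬A) ⇒ ¬(A ⇒ B)) ⊙ B) = 1 − 0.79 = 0.21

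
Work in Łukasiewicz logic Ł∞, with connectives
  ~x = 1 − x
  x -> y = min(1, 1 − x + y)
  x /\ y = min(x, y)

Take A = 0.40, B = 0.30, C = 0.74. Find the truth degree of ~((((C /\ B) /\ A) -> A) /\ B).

C /\ B = min(0.74, 0.30) = 0.30
(C /\ B) /\ A = min(0.30, 0.40) = 0.30
((C /\ B) /\ A) -> A = min(1, 1 − 0.30 + 0.40) = min(1, 1.10) = 1.00
(((C /\ B) /\ A) -> A) /\ B = min(1.00, 0.30) = 0.30
~((((C /\ B) /\ A) -> A) /\ B) = 1 − 0.30 = 0.70

0.70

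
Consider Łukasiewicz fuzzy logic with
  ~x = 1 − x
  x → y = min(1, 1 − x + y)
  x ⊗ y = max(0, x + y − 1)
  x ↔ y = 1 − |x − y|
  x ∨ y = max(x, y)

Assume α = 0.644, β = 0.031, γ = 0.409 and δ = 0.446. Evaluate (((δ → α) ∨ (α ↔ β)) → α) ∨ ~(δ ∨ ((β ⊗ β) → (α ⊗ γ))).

δ → α = min(1, 1 − 0.446 + 0.644) = min(1, 1.198) = 1.000
α ↔ β = 1 − |0.644 − 0.031| = 1 − 0.613 = 0.387
(δ → α) ∨ (α ↔ β) = max(1.000, 0.387) = 1.000
((δ → α) ∨ (α ↔ β)) → α = min(1, 1 − 1.000 + 0.644) = min(1, 0.644) = 0.644
β ⊗ β = max(0, 0.031 + 0.031 − 1) = max(0, -0.938) = 0.000
α ⊗ γ = max(0, 0.644 + 0.409 − 1) = max(0, 0.053) = 0.053
(β ⊗ β) → (α ⊗ γ) = min(1, 1 − 0.000 + 0.053) = min(1, 1.053) = 1.000
δ ∨ ((β ⊗ β) → (α ⊗ γ)) = max(0.446, 1.000) = 1.000
~(δ ∨ ((β ⊗ β) → (α ⊗ γ))) = 1 − 1.000 = 0.000
(((δ → α) ∨ (α ↔ β)) → α) ∨ ~(δ ∨ ((β ⊗ β) → (α ⊗ γ))) = max(0.644, 0.000) = 0.644

0.644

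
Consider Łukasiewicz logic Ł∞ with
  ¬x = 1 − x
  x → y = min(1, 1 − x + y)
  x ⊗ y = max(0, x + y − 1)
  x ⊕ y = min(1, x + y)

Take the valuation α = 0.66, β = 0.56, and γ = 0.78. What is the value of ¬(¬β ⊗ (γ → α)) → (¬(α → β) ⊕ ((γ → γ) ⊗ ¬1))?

¬β = 1 − 0.56 = 0.44
γ → α = min(1, 1 − 0.78 + 0.66) = min(1, 0.88) = 0.88
¬β ⊗ (γ → α) = max(0, 0.44 + 0.88 − 1) = max(0, 0.32) = 0.32
¬(¬β ⊗ (γ → α)) = 1 − 0.32 = 0.68
α → β = min(1, 1 − 0.66 + 0.56) = min(1, 0.90) = 0.90
¬(α → β) = 1 − 0.90 = 0.10
γ → γ = min(1, 1 − 0.78 + 0.78) = min(1, 1.00) = 1.00
¬1 = 1 − 1.00 = 0.00
(γ → γ) ⊗ ¬1 = max(0, 1.00 + 0.00 − 1) = max(0, 0.00) = 0.00
¬(α → β) ⊕ ((γ → γ) ⊗ ¬1) = min(1, 0.10 + 0.00) = min(1, 0.10) = 0.10
¬(¬β ⊗ (γ → α)) → (¬(α → β) ⊕ ((γ → γ) ⊗ ¬1)) = min(1, 1 − 0.68 + 0.10) = min(1, 0.42) = 0.42

0.42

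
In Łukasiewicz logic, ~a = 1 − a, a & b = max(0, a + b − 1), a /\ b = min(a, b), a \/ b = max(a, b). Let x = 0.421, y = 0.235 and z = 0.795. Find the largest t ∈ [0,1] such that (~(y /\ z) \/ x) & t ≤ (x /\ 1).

y /\ z = min(0.235, 0.795) = 0.235
~(y /\ z) = 1 − 0.235 = 0.765
~(y /\ z) \/ x = max(0.765, 0.421) = 0.765
So the left factor is ~(y /\ z) \/ x = 0.765.
x /\ 1 = min(0.421, 1.000) = 0.421
So the right-hand bound is x /\ 1 = 0.421.
The residuum of the Łukasiewicz t-norm gives the supremum: min(1, 1 − 0.765 + 0.421).
1 − 0.765 + 0.421 = 0.656, so t = min(1, 0.656) = 0.656.
Check: 0.765 & 0.656 = max(0, 0.421) = 0.421 ≤ 0.421.

0.656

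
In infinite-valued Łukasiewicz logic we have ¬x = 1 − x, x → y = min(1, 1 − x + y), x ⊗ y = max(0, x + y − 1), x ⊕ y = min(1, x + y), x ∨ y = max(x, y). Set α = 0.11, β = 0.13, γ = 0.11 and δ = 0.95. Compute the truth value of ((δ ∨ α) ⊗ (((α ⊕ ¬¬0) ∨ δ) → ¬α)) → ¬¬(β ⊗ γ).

δ ∨ α = max(0.95, 0.11) = 0.95
¬0 = 1 − 0.00 = 1.00
¬¬0 = 1 − 1.00 = 0.00
α ⊕ ¬¬0 = min(1, 0.11 + 0.00) = min(1, 0.11) = 0.11
(α ⊕ ¬¬0) ∨ δ = max(0.11, 0.95) = 0.95
¬α = 1 − 0.11 = 0.89
((α ⊕ ¬¬0) ∨ δ) → ¬α = min(1, 1 − 0.95 + 0.89) = min(1, 0.94) = 0.94
(δ ∨ α) ⊗ (((α ⊕ ¬¬0) ∨ δ) → ¬α) = max(0, 0.95 + 0.94 − 1) = max(0, 0.89) = 0.89
β ⊗ γ = max(0, 0.13 + 0.11 − 1) = max(0, -0.76) = 0.00
¬(β ⊗ γ) = 1 − 0.00 = 1.00
¬¬(β ⊗ γ) = 1 − 1.00 = 0.00
((δ ∨ α) ⊗ (((α ⊕ ¬¬0) ∨ δ) → ¬α)) → ¬¬(β ⊗ γ) = min(1, 1 − 0.89 + 0.00) = min(1, 0.11) = 0.11

0.11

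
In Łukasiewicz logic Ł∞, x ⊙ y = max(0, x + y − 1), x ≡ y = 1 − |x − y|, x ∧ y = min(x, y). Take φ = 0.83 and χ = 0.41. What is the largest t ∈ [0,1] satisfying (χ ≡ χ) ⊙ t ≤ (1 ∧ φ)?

χ ≡ χ = 1 − |0.41 − 0.41| = 1 − 0.00 = 1.00
So the left factor is χ ≡ χ = 1.00.
1 ∧ φ = min(1.00, 0.83) = 0.83
So the right-hand bound is 1 ∧ φ = 0.83.
The residuum of the Łukasiewicz t-norm gives the supremum: min(1, 1 − 1.00 + 0.83).
1 − 1.00 + 0.83 = 0.83, so t = min(1, 0.83) = 0.83.
Check: 1.00 ⊙ 0.83 = max(0, 0.83) = 0.83 ≤ 0.83.

0.83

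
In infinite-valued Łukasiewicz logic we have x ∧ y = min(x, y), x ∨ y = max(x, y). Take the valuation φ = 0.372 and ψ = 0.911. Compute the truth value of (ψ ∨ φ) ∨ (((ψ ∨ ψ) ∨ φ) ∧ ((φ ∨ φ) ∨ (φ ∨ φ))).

ψ ∨ φ = max(0.911, 0.372) = 0.911
ψ ∨ ψ = max(0.911, 0.911) = 0.911
(ψ ∨ ψ) ∨ φ = max(0.911, 0.372) = 0.911
φ ∨ φ = max(0.372, 0.372) = 0.372
(φ ∨ φ) ∨ (φ ∨ φ) = max(0.372, 0.372) = 0.372
((ψ ∨ ψ) ∨ φ) ∧ ((φ ∨ φ) ∨ (φ ∨ φ)) = min(0.911, 0.372) = 0.372
(ψ ∨ φ) ∨ (((ψ ∨ ψ) ∨ φ) ∧ ((φ ∨ φ) ∨ (φ ∨ φ))) = max(0.911, 0.372) = 0.911

0.911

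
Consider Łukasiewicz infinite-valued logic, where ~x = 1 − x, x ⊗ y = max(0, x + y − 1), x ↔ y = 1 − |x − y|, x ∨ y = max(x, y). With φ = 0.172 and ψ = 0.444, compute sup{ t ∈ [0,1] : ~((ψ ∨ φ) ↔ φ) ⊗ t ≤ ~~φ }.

0.900

ψ ∨ φ = max(0.444, 0.172) = 0.444
(ψ ∨ φ) ↔ φ = 1 − |0.444 − 0.172| = 1 − 0.272 = 0.728
~((ψ ∨ φ) ↔ φ) = 1 − 0.728 = 0.272
So the left factor is ~((ψ ∨ φ) ↔ φ) = 0.272.
~φ = 1 − 0.172 = 0.828
~~φ = 1 − 0.828 = 0.172
So the right-hand bound is ~~φ = 0.172.
The residuum of the Łukasiewicz t-norm gives the supremum: min(1, 1 − 0.272 + 0.172).
1 − 0.272 + 0.172 = 0.900, so t = min(1, 0.900) = 0.900.
Check: 0.272 ⊗ 0.900 = max(0, 0.172) = 0.172 ≤ 0.172.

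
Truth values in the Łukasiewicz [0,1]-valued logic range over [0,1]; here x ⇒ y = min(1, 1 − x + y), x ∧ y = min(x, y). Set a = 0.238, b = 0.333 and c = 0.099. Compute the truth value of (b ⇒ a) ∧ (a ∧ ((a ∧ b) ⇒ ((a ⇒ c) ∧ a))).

0.238

b ⇒ a = min(1, 1 − 0.333 + 0.238) = min(1, 0.905) = 0.905
a ∧ b = min(0.238, 0.333) = 0.238
a ⇒ c = min(1, 1 − 0.238 + 0.099) = min(1, 0.861) = 0.861
(a ⇒ c) ∧ a = min(0.861, 0.238) = 0.238
(a ∧ b) ⇒ ((a ⇒ c) ∧ a) = min(1, 1 − 0.238 + 0.238) = min(1, 1.000) = 1.000
a ∧ ((a ∧ b) ⇒ ((a ⇒ c) ∧ a)) = min(0.238, 1.000) = 0.238
(b ⇒ a) ∧ (a ∧ ((a ∧ b) ⇒ ((a ⇒ c) ∧ a))) = min(0.905, 0.238) = 0.238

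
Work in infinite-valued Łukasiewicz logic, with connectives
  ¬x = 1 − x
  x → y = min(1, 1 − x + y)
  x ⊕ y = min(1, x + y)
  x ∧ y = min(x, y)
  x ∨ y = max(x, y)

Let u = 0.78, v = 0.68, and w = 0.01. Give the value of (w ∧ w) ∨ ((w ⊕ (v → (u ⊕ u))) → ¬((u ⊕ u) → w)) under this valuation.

0.99

w ∧ w = min(0.01, 0.01) = 0.01
u ⊕ u = min(1, 0.78 + 0.78) = min(1, 1.56) = 1.00
v → (u ⊕ u) = min(1, 1 − 0.68 + 1.00) = min(1, 1.32) = 1.00
w ⊕ (v → (u ⊕ u)) = min(1, 0.01 + 1.00) = min(1, 1.01) = 1.00
(u ⊕ u) → w = min(1, 1 − 1.00 + 0.01) = min(1, 0.01) = 0.01
¬((u ⊕ u) → w) = 1 − 0.01 = 0.99
(w ⊕ (v → (u ⊕ u))) → ¬((u ⊕ u) → w) = min(1, 1 − 1.00 + 0.99) = min(1, 0.99) = 0.99
(w ∧ w) ∨ ((w ⊕ (v → (u ⊕ u))) → ¬((u ⊕ u) → w)) = max(0.01, 0.99) = 0.99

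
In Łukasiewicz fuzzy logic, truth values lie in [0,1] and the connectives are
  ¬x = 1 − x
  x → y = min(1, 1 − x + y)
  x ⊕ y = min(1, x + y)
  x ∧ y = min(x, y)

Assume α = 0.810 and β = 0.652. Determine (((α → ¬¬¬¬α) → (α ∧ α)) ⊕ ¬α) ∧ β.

0.652

¬α = 1 − 0.810 = 0.190
¬¬α = 1 − 0.190 = 0.810
¬¬¬α = 1 − 0.810 = 0.190
¬¬¬¬α = 1 − 0.190 = 0.810
α → ¬¬¬¬α = min(1, 1 − 0.810 + 0.810) = min(1, 1.000) = 1.000
α ∧ α = min(0.810, 0.810) = 0.810
(α → ¬¬¬¬α) → (α ∧ α) = min(1, 1 − 1.000 + 0.810) = min(1, 0.810) = 0.810
((α → ¬¬¬¬α) → (α ∧ α)) ⊕ ¬α = min(1, 0.810 + 0.190) = min(1, 1.000) = 1.000
(((α → ¬¬¬¬α) → (α ∧ α)) ⊕ ¬α) ∧ β = min(1.000, 0.652) = 0.652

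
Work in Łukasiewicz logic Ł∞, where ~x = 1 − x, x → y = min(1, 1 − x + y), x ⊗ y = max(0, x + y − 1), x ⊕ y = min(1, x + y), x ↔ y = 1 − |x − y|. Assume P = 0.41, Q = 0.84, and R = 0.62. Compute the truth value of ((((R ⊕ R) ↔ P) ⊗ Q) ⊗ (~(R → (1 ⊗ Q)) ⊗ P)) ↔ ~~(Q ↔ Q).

R ⊕ R = min(1, 0.62 + 0.62) = min(1, 1.24) = 1.00
(R ⊕ R) ↔ P = 1 − |1.00 − 0.41| = 1 − 0.59 = 0.41
((R ⊕ R) ↔ P) ⊗ Q = max(0, 0.41 + 0.84 − 1) = max(0, 0.25) = 0.25
1 ⊗ Q = max(0, 1.00 + 0.84 − 1) = max(0, 0.84) = 0.84
R → (1 ⊗ Q) = min(1, 1 − 0.62 + 0.84) = min(1, 1.22) = 1.00
~(R → (1 ⊗ Q)) = 1 − 1.00 = 0.00
~(R → (1 ⊗ Q)) ⊗ P = max(0, 0.00 + 0.41 − 1) = max(0, -0.59) = 0.00
(((R ⊕ R) ↔ P) ⊗ Q) ⊗ (~(R → (1 ⊗ Q)) ⊗ P) = max(0, 0.25 + 0.00 − 1) = max(0, -0.75) = 0.00
Q ↔ Q = 1 − |0.84 − 0.84| = 1 − 0.00 = 1.00
~(Q ↔ Q) = 1 − 1.00 = 0.00
~~(Q ↔ Q) = 1 − 0.00 = 1.00
((((R ⊕ R) ↔ P) ⊗ Q) ⊗ (~(R → (1 ⊗ Q)) ⊗ P)) ↔ ~~(Q ↔ Q) = 1 − |0.00 − 1.00| = 1 − 1.00 = 0.00

0.00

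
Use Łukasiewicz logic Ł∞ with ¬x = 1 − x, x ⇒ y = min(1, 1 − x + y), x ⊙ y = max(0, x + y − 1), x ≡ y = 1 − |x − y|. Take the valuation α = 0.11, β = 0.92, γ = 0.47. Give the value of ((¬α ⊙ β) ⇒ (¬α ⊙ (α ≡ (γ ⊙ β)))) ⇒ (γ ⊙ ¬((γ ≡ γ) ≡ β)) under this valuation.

0.20

¬α = 1 − 0.11 = 0.89
¬α ⊙ β = max(0, 0.89 + 0.92 − 1) = max(0, 0.81) = 0.81
γ ⊙ β = max(0, 0.47 + 0.92 − 1) = max(0, 0.39) = 0.39
α ≡ (γ ⊙ β) = 1 − |0.11 − 0.39| = 1 − 0.28 = 0.72
¬α ⊙ (α ≡ (γ ⊙ β)) = max(0, 0.89 + 0.72 − 1) = max(0, 0.61) = 0.61
(¬α ⊙ β) ⇒ (¬α ⊙ (α ≡ (γ ⊙ β))) = min(1, 1 − 0.81 + 0.61) = min(1, 0.80) = 0.80
γ ≡ γ = 1 − |0.47 − 0.47| = 1 − 0.00 = 1.00
(γ ≡ γ) ≡ β = 1 − |1.00 − 0.92| = 1 − 0.08 = 0.92
¬((γ ≡ γ) ≡ β) = 1 − 0.92 = 0.08
γ ⊙ ¬((γ ≡ γ) ≡ β) = max(0, 0.47 + 0.08 − 1) = max(0, -0.45) = 0.00
((¬α ⊙ β) ⇒ (¬α ⊙ (α ≡ (γ ⊙ β)))) ⇒ (γ ⊙ ¬((γ ≡ γ) ≡ β)) = min(1, 1 − 0.80 + 0.00) = min(1, 0.20) = 0.20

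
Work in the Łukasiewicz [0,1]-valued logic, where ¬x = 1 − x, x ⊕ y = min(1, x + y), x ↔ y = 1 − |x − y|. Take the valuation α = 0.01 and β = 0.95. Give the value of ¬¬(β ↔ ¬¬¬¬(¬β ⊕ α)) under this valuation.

¬β = 1 − 0.95 = 0.05
¬β ⊕ α = min(1, 0.05 + 0.01) = min(1, 0.06) = 0.06
¬(¬β ⊕ α) = 1 − 0.06 = 0.94
¬¬(¬β ⊕ α) = 1 − 0.94 = 0.06
¬¬¬(¬β ⊕ α) = 1 − 0.06 = 0.94
¬¬¬¬(¬β ⊕ α) = 1 − 0.94 = 0.06
β ↔ ¬¬¬¬(¬β ⊕ α) = 1 − |0.95 − 0.06| = 1 − 0.89 = 0.11
¬(β ↔ ¬¬¬¬(¬β ⊕ α)) = 1 − 0.11 = 0.89
¬¬(β ↔ ¬¬¬¬(¬β ⊕ α)) = 1 − 0.89 = 0.11

0.11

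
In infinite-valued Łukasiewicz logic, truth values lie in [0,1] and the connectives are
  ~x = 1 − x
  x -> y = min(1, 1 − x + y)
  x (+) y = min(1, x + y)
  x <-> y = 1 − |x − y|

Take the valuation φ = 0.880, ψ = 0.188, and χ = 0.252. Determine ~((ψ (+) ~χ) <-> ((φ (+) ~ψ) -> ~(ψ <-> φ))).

0.244

~χ = 1 − 0.252 = 0.748
ψ (+) ~χ = min(1, 0.188 + 0.748) = min(1, 0.936) = 0.936
~ψ = 1 − 0.188 = 0.812
φ (+) ~ψ = min(1, 0.880 + 0.812) = min(1, 1.692) = 1.000
ψ <-> φ = 1 − |0.188 − 0.880| = 1 − 0.692 = 0.308
~(ψ <-> φ) = 1 − 0.308 = 0.692
(φ (+) ~ψ) -> ~(ψ <-> φ) = min(1, 1 − 1.000 + 0.692) = min(1, 0.692) = 0.692
(ψ (+) ~χ) <-> ((φ (+) ~ψ) -> ~(ψ <-> φ)) = 1 − |0.936 − 0.692| = 1 − 0.244 = 0.756
~((ψ (+) ~χ) <-> ((φ (+) ~ψ) -> ~(ψ <-> φ))) = 1 − 0.756 = 0.244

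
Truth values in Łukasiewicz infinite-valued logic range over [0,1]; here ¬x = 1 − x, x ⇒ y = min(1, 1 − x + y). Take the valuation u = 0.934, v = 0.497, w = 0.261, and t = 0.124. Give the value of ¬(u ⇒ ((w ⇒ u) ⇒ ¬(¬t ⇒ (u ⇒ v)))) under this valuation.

w ⇒ u = min(1, 1 − 0.261 + 0.934) = min(1, 1.673) = 1.000
¬t = 1 − 0.124 = 0.876
u ⇒ v = min(1, 1 − 0.934 + 0.497) = min(1, 0.563) = 0.563
¬t ⇒ (u ⇒ v) = min(1, 1 − 0.876 + 0.563) = min(1, 0.687) = 0.687
¬(¬t ⇒ (u ⇒ v)) = 1 − 0.687 = 0.313
(w ⇒ u) ⇒ ¬(¬t ⇒ (u ⇒ v)) = min(1, 1 − 1.000 + 0.313) = min(1, 0.313) = 0.313
u ⇒ ((w ⇒ u) ⇒ ¬(¬t ⇒ (u ⇒ v))) = min(1, 1 − 0.934 + 0.313) = min(1, 0.379) = 0.379
¬(u ⇒ ((w ⇒ u) ⇒ ¬(¬t ⇒ (u ⇒ v)))) = 1 − 0.379 = 0.621

0.621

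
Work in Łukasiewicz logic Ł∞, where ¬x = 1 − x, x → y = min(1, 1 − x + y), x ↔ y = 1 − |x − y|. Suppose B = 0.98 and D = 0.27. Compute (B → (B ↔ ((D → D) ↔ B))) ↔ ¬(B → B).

0.00

D → D = min(1, 1 − 0.27 + 0.27) = min(1, 1.00) = 1.00
(D → D) ↔ B = 1 − |1.00 − 0.98| = 1 − 0.02 = 0.98
B ↔ ((D → D) ↔ B) = 1 − |0.98 − 0.98| = 1 − 0.00 = 1.00
B → (B ↔ ((D → D) ↔ B)) = min(1, 1 − 0.98 + 1.00) = min(1, 1.02) = 1.00
B → B = min(1, 1 − 0.98 + 0.98) = min(1, 1.00) = 1.00
¬(B → B) = 1 − 1.00 = 0.00
(B → (B ↔ ((D → D) ↔ B))) ↔ ¬(B → B) = 1 − |1.00 − 0.00| = 1 − 1.00 = 0.00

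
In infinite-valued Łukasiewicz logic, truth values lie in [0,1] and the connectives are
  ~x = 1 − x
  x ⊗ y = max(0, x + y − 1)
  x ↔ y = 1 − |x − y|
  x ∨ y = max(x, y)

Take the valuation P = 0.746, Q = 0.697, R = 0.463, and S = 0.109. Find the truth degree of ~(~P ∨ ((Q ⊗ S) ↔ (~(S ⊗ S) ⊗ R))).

0.463

~P = 1 − 0.746 = 0.254
Q ⊗ S = max(0, 0.697 + 0.109 − 1) = max(0, -0.194) = 0.000
S ⊗ S = max(0, 0.109 + 0.109 − 1) = max(0, -0.782) = 0.000
~(S ⊗ S) = 1 − 0.000 = 1.000
~(S ⊗ S) ⊗ R = max(0, 1.000 + 0.463 − 1) = max(0, 0.463) = 0.463
(Q ⊗ S) ↔ (~(S ⊗ S) ⊗ R) = 1 − |0.000 − 0.463| = 1 − 0.463 = 0.537
~P ∨ ((Q ⊗ S) ↔ (~(S ⊗ S) ⊗ R)) = max(0.254, 0.537) = 0.537
~(~P ∨ ((Q ⊗ S) ↔ (~(S ⊗ S) ⊗ R))) = 1 − 0.537 = 0.463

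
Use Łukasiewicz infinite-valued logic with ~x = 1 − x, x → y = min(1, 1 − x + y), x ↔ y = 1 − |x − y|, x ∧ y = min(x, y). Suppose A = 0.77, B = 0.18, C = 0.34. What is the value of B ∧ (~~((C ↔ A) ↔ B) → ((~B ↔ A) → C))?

C ↔ A = 1 − |0.34 − 0.77| = 1 − 0.43 = 0.57
(C ↔ A) ↔ B = 1 − |0.57 − 0.18| = 1 − 0.39 = 0.61
~((C ↔ A) ↔ B) = 1 − 0.61 = 0.39
~~((C ↔ A) ↔ B) = 1 − 0.39 = 0.61
~B = 1 − 0.18 = 0.82
~B ↔ A = 1 − |0.82 − 0.77| = 1 − 0.05 = 0.95
(~B ↔ A) → C = min(1, 1 − 0.95 + 0.34) = min(1, 0.39) = 0.39
~~((C ↔ A) ↔ B) → ((~B ↔ A) → C) = min(1, 1 − 0.61 + 0.39) = min(1, 0.78) = 0.78
B ∧ (~~((C ↔ A) ↔ B) → ((~B ↔ A) → C)) = min(0.18, 0.78) = 0.18

0.18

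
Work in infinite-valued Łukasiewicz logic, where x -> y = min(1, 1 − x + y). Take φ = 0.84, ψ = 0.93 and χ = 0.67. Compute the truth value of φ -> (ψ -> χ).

ψ -> χ = min(1, 1 − 0.93 + 0.67) = min(1, 0.74) = 0.74
φ -> (ψ -> χ) = min(1, 1 − 0.84 + 0.74) = min(1, 0.90) = 0.90

0.90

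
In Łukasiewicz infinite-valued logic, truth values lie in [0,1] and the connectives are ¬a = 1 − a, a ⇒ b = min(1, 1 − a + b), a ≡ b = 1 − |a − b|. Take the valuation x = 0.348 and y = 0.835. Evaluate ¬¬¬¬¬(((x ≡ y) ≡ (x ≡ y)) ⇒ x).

x ≡ y = 1 − |0.348 − 0.835| = 1 − 0.487 = 0.513
(x ≡ y) ≡ (x ≡ y) = 1 − |0.513 − 0.513| = 1 − 0.000 = 1.000
((x ≡ y) ≡ (x ≡ y)) ⇒ x = min(1, 1 − 1.000 + 0.348) = min(1, 0.348) = 0.348
¬(((x ≡ y) ≡ (x ≡ y)) ⇒ x) = 1 − 0.348 = 0.652
¬¬(((x ≡ y) ≡ (x ≡ y)) ⇒ x) = 1 − 0.652 = 0.348
¬¬¬(((x ≡ y) ≡ (x ≡ y)) ⇒ x) = 1 − 0.348 = 0.652
¬¬¬¬(((x ≡ y) ≡ (x ≡ y)) ⇒ x) = 1 − 0.652 = 0.348
¬¬¬¬¬(((x ≡ y) ≡ (x ≡ y)) ⇒ x) = 1 − 0.348 = 0.652

0.652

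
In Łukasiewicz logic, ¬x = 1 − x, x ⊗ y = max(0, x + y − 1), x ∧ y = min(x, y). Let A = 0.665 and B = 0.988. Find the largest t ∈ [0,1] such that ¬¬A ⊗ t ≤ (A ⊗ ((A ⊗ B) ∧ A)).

¬A = 1 − 0.665 = 0.335
¬¬A = 1 − 0.335 = 0.665
So the left factor is ¬¬A = 0.665.
A ⊗ B = max(0, 0.665 + 0.988 − 1) = max(0, 0.653) = 0.653
(A ⊗ B) ∧ A = min(0.653, 0.665) = 0.653
A ⊗ ((A ⊗ B) ∧ A) = max(0, 0.665 + 0.653 − 1) = max(0, 0.318) = 0.318
So the right-hand bound is A ⊗ ((A ⊗ B) ∧ A) = 0.318.
The residuum of the Łukasiewicz t-norm gives the supremum: min(1, 1 − 0.665 + 0.318).
1 − 0.665 + 0.318 = 0.653, so t = min(1, 0.653) = 0.653.
Check: 0.665 ⊗ 0.653 = max(0, 0.318) = 0.318 ≤ 0.318.

0.653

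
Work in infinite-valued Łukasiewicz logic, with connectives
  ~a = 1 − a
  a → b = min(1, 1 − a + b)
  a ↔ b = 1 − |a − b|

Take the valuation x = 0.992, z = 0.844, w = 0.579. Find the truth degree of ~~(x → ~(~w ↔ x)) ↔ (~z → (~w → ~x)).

0.579

~w = 1 − 0.579 = 0.421
~w ↔ x = 1 − |0.421 − 0.992| = 1 − 0.571 = 0.429
~(~w ↔ x) = 1 − 0.429 = 0.571
x → ~(~w ↔ x) = min(1, 1 − 0.992 + 0.571) = min(1, 0.579) = 0.579
~(x → ~(~w ↔ x)) = 1 − 0.579 = 0.421
~~(x → ~(~w ↔ x)) = 1 − 0.421 = 0.579
~z = 1 − 0.844 = 0.156
~x = 1 − 0.992 = 0.008
~w → ~x = min(1, 1 − 0.421 + 0.008) = min(1, 0.587) = 0.587
~z → (~w → ~x) = min(1, 1 − 0.156 + 0.587) = min(1, 1.431) = 1.000
~~(x → ~(~w ↔ x)) ↔ (~z → (~w → ~x)) = 1 − |0.579 − 1.000| = 1 − 0.421 = 0.579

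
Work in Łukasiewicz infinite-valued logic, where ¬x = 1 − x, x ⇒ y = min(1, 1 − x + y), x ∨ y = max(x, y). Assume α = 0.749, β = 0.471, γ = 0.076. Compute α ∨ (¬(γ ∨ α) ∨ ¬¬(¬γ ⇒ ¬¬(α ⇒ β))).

γ ∨ α = max(0.076, 0.749) = 0.749
¬(γ ∨ α) = 1 − 0.749 = 0.251
¬γ = 1 − 0.076 = 0.924
α ⇒ β = min(1, 1 − 0.749 + 0.471) = min(1, 0.722) = 0.722
¬(α ⇒ β) = 1 − 0.722 = 0.278
¬¬(α ⇒ β) = 1 − 0.278 = 0.722
¬γ ⇒ ¬¬(α ⇒ β) = min(1, 1 − 0.924 + 0.722) = min(1, 0.798) = 0.798
¬(¬γ ⇒ ¬¬(α ⇒ β)) = 1 − 0.798 = 0.202
¬¬(¬γ ⇒ ¬¬(α ⇒ β)) = 1 − 0.202 = 0.798
¬(γ ∨ α) ∨ ¬¬(¬γ ⇒ ¬¬(α ⇒ β)) = max(0.251, 0.798) = 0.798
α ∨ (¬(γ ∨ α) ∨ ¬¬(¬γ ⇒ ¬¬(α ⇒ β))) = max(0.749, 0.798) = 0.798

0.798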